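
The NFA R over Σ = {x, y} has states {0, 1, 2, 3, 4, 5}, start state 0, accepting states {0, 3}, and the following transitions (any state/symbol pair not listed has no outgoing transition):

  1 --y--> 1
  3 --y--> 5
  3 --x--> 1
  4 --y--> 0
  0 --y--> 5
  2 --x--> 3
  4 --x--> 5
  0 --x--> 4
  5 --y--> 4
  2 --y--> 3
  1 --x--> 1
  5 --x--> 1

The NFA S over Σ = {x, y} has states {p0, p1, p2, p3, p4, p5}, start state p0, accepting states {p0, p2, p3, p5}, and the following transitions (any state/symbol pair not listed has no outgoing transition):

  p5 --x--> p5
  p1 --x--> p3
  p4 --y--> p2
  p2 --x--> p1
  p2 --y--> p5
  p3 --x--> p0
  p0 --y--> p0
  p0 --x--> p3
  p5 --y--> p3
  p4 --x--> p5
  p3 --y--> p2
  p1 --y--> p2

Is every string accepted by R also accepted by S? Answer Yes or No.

Exploring the product automaton R × S from the start pair (0, p0), following both machines on each input symbol, reaches 19 state pairs: (0, p0), (4, p3), (5, p0), (0, p2), (1, p3), (4, p0), (4, p1), (5, p5), (1, p0), (1, p2), (5, p3), (1, p5), (1, p1), (4, p2), (5, p1), (0, p5), (4, p5), (0, p3), (5, p2).
R accepts in {0, 3} and S accepts in {p0, p2, p3, p5}. The reachable pairs whose R-component is accepting are (0, p0), (0, p2), (0, p5), (0, p3); in each of them the S-component is accepting too, so the product for L(R) \ L(S) (R-component accepting, S-component rejecting) has no reachable accepting pair and the difference is empty.
Hence every string in L(R) is also in L(S).

Yes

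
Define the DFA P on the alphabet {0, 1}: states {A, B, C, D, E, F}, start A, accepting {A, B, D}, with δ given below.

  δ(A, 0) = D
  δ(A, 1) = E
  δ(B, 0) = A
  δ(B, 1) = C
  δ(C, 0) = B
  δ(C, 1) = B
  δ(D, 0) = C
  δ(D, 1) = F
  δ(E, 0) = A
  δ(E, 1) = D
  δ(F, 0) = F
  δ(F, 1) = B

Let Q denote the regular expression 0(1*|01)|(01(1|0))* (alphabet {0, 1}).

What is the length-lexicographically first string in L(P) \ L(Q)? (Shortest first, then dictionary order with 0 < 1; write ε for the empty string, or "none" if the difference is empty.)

The string 10 is accepted by P but not by Q.
No shorter string lies in the difference, and 10 is the lexicographically first length-2 string in L(P) \ L(Q).

10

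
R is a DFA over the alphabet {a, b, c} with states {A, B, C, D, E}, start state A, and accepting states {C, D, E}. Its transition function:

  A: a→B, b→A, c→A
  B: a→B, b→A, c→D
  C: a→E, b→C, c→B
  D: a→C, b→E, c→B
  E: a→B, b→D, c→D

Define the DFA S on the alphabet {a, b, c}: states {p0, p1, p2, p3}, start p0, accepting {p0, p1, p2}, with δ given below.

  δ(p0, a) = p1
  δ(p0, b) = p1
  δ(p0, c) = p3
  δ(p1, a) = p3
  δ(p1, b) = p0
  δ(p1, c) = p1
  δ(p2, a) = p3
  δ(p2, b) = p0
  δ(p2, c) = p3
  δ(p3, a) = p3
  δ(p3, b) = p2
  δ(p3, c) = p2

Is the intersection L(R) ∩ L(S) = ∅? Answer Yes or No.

No

The string ac is accepted by both R and S.
Hence L(R) ∩ L(S) ≠ ∅.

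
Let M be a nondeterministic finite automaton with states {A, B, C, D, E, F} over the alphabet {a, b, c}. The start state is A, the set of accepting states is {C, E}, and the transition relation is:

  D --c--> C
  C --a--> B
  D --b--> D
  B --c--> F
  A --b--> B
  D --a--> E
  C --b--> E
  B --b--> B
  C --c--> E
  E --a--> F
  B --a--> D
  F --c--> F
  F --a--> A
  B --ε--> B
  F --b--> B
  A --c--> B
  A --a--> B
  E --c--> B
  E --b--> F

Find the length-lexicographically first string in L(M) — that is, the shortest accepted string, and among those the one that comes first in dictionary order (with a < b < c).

A breadth-first search from A reaches an accepting state first via the path A → B → D → E on input aaa.
No string of length < 3 is accepted (BFS exhausts all shorter strings without reaching an accepting state), and aaa is the lexicographically least accepting string of length 3.

aaa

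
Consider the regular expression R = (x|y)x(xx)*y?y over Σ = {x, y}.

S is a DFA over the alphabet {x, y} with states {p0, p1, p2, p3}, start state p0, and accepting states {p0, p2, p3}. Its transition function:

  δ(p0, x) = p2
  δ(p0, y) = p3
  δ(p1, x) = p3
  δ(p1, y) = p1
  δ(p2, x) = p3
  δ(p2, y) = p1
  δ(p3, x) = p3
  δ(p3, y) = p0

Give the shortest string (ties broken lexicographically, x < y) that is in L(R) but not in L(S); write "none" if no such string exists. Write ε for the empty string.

none

Converting the expression R to a DFA (subset construction, then merging equivalent states) gives the minimal DFA with states {r0, r1, r2, r3, r4, r5}, start state r0, accepting states {r4, r5} and transitions r0: x→r1, y→r1; r1: x→r2, y→r3; r2: x→r1, y→r4; r3: x→r3, y→r3; r4: x→r3, y→r5; r5: x→r3, y→r3.
Exploring the product automaton R × S from the start pair (r0, p0), following both machines on each input symbol, reaches 10 state pairs: (r0, p0), (r1, p2), (r1, p3), (r2, p3), (r3, p1), (r3, p0), (r4, p0), (r3, p3), (r3, p2), (r5, p3).
R accepts in {r4, r5} and S accepts in {p0, p2, p3}. The reachable pairs whose R-component is accepting are (r4, p0), (r5, p3); in each of them the S-component is accepting too, so the product for L(R) \ L(S) (R-component accepting, S-component rejecting) has no reachable accepting pair and the difference is empty.
So every string accepted by R is also accepted by S: L(R) \ L(S) = ∅ and there is no such string.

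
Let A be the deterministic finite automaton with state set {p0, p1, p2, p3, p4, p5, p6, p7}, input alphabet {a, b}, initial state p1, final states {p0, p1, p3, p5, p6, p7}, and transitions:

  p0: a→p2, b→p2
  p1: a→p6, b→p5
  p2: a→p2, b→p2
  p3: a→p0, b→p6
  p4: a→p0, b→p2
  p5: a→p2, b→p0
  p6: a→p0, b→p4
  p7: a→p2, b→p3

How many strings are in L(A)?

The useful subgraph on states {p0, p1, p4, p5, p6} is acyclic, so L(A) is finite; the longest accepting path visits 4 useful states, giving maximum string length 3.
Counting accepting paths from p1 by length: 1 of length 0, 2 of length 1, 2 of length 2, 1 of length 3. Total 6.

6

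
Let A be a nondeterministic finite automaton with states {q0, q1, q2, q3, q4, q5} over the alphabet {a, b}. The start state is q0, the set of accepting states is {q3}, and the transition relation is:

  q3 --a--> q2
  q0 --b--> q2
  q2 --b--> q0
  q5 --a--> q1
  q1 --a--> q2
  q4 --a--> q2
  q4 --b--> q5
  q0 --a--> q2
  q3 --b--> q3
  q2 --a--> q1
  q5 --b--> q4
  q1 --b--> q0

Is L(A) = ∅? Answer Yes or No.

Yes

The states reachable from the start state are {q0, q1, q2}.
None of the accepting states {q3} is reachable, so no string is accepted and L(A) = ∅.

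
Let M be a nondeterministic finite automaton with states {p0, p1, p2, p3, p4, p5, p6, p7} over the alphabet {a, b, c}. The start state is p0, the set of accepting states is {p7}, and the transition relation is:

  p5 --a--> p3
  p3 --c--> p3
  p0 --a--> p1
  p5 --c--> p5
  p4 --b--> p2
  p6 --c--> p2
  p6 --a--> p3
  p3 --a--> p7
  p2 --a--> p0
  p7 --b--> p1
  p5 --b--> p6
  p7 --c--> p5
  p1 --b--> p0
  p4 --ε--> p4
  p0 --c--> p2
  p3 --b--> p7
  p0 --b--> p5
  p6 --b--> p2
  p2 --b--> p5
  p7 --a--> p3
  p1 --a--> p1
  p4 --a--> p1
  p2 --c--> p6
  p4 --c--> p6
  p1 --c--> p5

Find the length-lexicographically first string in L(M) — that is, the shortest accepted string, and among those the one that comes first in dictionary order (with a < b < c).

baa

A breadth-first search from p0 reaches an accepting state first via the path p0 → p5 → p3 → p7 on input baa.
No string of length < 3 is accepted (BFS exhausts all shorter strings without reaching an accepting state), and baa is the lexicographically least accepting string of length 3.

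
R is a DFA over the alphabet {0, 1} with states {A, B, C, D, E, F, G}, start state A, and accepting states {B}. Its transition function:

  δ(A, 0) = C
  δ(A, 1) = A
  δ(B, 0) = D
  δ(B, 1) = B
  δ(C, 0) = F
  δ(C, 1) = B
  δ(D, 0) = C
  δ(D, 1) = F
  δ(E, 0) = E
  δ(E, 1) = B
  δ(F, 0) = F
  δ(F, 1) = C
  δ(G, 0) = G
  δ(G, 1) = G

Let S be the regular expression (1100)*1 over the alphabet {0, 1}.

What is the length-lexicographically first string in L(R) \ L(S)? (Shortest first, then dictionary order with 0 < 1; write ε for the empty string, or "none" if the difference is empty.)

01

The string 01 is accepted by R but not by S.
No shorter string lies in the difference, and 01 is the lexicographically first length-2 string in L(R) \ L(S).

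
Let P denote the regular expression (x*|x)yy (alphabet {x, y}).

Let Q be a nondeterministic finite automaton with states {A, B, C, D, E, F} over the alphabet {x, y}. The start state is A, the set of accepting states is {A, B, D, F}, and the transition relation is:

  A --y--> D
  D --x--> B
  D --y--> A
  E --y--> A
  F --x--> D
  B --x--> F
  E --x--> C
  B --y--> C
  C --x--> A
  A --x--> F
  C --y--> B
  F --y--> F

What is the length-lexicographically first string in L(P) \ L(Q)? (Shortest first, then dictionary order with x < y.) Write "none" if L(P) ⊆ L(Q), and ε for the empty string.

Converting the expression P to a DFA (subset construction, then merging equivalent states) gives the minimal DFA with states {p0, p1, p2, p3}, start state p0, accepting states {p3} and transitions p0: x→p0, y→p1; p1: x→p2, y→p3; p2: x→p2, y→p2; p3: x→p2, y→p2.
Exploring the product automaton P × Q from the start pair (p0, A), following both machines on each input symbol, reaches 17 state pairs: (p0, A), (p0, F), (p1, D), (p0, D), (p1, F), (p2, B), (p3, A), (p0, B), (p1, A), (p2, D), (p3, F), (p2, F), (p2, C), (p1, C), (p3, D), (p2, A), (p3, B).
P accepts in {p3} and Q accepts in {A, B, D, F}. The reachable pairs whose P-component is accepting are (p3, A), (p3, F), (p3, D), (p3, B); in each of them the Q-component is accepting too, so the product for L(P) \ L(Q) (P-component accepting, Q-component rejecting) has no reachable accepting pair and the difference is empty.
So every string accepted by P is also accepted by Q: L(P) \ L(Q) = ∅ and there is no such string.

none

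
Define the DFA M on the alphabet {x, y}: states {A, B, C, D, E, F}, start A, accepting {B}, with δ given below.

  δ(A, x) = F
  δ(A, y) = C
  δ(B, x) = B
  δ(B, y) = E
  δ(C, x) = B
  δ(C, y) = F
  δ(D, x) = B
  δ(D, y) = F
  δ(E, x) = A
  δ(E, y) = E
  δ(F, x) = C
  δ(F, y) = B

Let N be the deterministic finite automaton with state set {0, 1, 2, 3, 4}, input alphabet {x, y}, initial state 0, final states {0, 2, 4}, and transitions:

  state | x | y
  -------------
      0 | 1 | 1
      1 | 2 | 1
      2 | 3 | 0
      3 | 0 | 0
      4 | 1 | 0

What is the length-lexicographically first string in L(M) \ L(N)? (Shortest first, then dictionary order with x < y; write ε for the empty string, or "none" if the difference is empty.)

The string xy is accepted by M but not by N.
No shorter string lies in the difference, and xy is the lexicographically first length-2 string in L(M) \ L(N).

xy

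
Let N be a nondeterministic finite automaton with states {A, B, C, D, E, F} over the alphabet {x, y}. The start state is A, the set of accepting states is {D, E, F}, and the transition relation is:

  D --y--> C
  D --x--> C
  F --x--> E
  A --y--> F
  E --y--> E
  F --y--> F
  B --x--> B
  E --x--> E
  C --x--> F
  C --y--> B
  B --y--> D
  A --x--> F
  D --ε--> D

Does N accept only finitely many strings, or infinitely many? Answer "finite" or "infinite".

State E is reachable from the start and can reach an accepting state, and it lies on the cycle E → E.
Traversing that cycle any number of times yields accepted strings of unbounded length, so the language is infinite.

infinite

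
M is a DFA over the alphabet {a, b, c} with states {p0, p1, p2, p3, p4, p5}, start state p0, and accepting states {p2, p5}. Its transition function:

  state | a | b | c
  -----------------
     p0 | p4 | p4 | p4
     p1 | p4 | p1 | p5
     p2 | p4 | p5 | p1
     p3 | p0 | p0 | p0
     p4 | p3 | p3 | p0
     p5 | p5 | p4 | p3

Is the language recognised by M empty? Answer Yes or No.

The states reachable from the start state are {p0, p3, p4}.
None of the accepting states {p2, p5} is reachable, so no string is accepted and L(M) = ∅.

Yes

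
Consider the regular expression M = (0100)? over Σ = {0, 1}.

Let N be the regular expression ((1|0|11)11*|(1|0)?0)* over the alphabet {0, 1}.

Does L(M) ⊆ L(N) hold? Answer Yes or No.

Yes

Converting the expression M to a DFA (subset construction, then merging equivalent states) gives the minimal DFA with states {m0, m1, m2, m3, m4, m5}, start state m0, accepting states {m0, m5} and transitions m0: 0→m1, 1→m2; m1: 0→m2, 1→m3; m2: 0→m2, 1→m2; m3: 0→m4, 1→m2; m4: 0→m5, 1→m2; m5: 0→m2, 1→m2.
Converting the expression N to a DFA (subset construction, then merging equivalent states) gives the minimal DFA with states {n0, n1, n2}, start state n0, accepting states {n0, n1} and transitions n0: 0→n1, 1→n2; n1: 0→n1, 1→n1; n2: 0→n0, 1→n1.
Exploring the product automaton M × N from the start pair (m0, n0), following both machines on each input symbol, reaches 8 state pairs: (m0, n0), (m1, n1), (m2, n2), (m2, n1), (m3, n1), (m2, n0), (m4, n1), (m5, n1).
M accepts in {m0, m5} and N accepts in {n0, n1}. The reachable pairs whose M-component is accepting are (m0, n0), (m5, n1); in each of them the N-component is accepting too, so the product for L(M) \ L(N) (M-component accepting, N-component rejecting) has no reachable accepting pair and the difference is empty.
Hence every string in L(M) is also in L(N).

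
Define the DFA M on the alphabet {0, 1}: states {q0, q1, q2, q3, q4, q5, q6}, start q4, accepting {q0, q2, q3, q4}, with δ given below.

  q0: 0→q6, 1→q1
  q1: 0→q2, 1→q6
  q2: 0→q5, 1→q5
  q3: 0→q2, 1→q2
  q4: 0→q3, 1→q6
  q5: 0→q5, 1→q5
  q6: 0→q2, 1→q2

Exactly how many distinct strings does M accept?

The useful subgraph on states {q2, q3, q4, q6} is acyclic, so L(M) is finite; the longest accepting path visits 3 useful states, giving maximum string length 2.
Counting accepting paths from q4 by length: 1 of length 0, 1 of length 1, 4 of length 2. Total 6.

6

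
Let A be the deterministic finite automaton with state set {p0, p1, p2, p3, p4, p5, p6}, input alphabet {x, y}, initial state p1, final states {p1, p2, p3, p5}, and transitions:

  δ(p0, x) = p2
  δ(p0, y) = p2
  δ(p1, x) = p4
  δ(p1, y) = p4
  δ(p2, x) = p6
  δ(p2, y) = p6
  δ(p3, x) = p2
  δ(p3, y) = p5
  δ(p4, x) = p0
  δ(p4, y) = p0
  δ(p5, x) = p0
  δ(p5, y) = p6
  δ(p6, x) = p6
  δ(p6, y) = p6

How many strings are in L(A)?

The useful subgraph on states {p0, p1, p2, p4} is acyclic, so L(A) is finite; the longest accepting path visits 4 useful states, giving maximum string length 3.
Counting accepting paths from p1 by length: 1 of length 0, 8 of length 3. Total 9.

9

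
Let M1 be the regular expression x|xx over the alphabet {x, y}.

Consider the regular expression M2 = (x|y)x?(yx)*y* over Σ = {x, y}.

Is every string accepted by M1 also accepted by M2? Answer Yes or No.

Converting the expression M1 to a DFA (subset construction, then merging equivalent states) gives the minimal DFA with states {r0, r1, r2, r3}, start state r0, accepting states {r1, r3} and transitions r0: x→r1, y→r2; r1: x→r3, y→r2; r2: x→r2, y→r2; r3: x→r2, y→r2.
Converting the expression M2 to a DFA (subset construction, then merging equivalent states) gives the minimal DFA with states {t0, t1, t2, t3, t4, t5}, start state t0, accepting states {t1, t2, t3, t5} and transitions t0: x→t1, y→t1; t1: x→t2, y→t3; t2: x→t4, y→t3; t3: x→t2, y→t5; t4: x→t4, y→t4; t5: x→t4, y→t5.
Exploring the product automaton M1 × M2 from the start pair (r0, t0), following both machines on each input symbol, reaches 8 state pairs: (r0, t0), (r1, t1), (r2, t1), (r3, t2), (r2, t3), (r2, t2), (r2, t4), (r2, t5).
M1 accepts in {r1, r3} and M2 accepts in {t1, t2, t3, t5}. The reachable pairs whose M1-component is accepting are (r1, t1), (r3, t2); in each of them the M2-component is accepting too, so the product for L(M1) \ L(M2) (M1-component accepting, M2-component rejecting) has no reachable accepting pair and the difference is empty.
Hence every string in L(M1) is also in L(M2).

Yes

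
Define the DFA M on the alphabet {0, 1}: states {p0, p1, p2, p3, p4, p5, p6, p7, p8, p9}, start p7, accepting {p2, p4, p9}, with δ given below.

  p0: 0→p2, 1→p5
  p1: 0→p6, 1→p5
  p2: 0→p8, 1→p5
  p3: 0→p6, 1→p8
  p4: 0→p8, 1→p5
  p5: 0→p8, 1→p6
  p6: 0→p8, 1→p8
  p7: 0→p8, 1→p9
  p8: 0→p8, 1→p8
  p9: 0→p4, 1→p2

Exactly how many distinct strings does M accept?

3

The useful subgraph on states {p2, p4, p7, p9} is acyclic, so L(M) is finite; the longest accepting path visits 3 useful states, giving maximum string length 2.
Counting accepting paths from p7 by length: 1 of length 1, 2 of length 2. Total 3.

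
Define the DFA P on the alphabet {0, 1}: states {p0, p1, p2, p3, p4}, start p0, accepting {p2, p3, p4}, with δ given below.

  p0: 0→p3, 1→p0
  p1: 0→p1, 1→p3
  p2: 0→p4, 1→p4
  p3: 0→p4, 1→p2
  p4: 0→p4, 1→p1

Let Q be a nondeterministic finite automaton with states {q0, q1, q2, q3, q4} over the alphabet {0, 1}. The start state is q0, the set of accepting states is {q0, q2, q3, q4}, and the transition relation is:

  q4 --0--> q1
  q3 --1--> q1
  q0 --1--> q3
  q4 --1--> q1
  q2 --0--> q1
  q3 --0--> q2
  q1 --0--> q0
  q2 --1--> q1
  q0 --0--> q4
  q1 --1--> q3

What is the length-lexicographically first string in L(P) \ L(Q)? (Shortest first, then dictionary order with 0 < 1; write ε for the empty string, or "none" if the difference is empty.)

00

The string 00 is accepted by P but not by Q.
No shorter string lies in the difference, and 00 is the lexicographically first length-2 string in L(P) \ L(Q).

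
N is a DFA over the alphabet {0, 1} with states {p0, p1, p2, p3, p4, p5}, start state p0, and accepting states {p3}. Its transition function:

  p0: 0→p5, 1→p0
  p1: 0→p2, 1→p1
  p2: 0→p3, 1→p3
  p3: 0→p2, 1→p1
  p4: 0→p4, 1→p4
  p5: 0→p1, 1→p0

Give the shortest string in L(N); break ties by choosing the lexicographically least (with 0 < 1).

0000

A breadth-first search from p0 reaches an accepting state first via the path p0 → p5 → p1 → p2 → p3 on input 0000.
No string of length < 4 is accepted (BFS exhausts all shorter strings without reaching an accepting state), and 0000 is the lexicographically least accepting string of length 4.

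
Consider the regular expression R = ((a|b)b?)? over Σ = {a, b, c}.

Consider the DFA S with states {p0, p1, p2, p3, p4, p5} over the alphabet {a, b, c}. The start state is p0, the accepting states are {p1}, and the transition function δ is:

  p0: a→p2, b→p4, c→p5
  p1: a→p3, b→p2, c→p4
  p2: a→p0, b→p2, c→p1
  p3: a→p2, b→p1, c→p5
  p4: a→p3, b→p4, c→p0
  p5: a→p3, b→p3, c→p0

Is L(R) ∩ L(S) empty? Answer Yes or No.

Yes

Converting the expression R to a DFA (subset construction, then merging equivalent states) gives the minimal DFA with states {r0, r1, r2, r3}, start state r0, accepting states {r0, r1, r3} and transitions r0: a→r1, b→r1, c→r2; r1: a→r2, b→r3, c→r2; r2: a→r2, b→r2, c→r2; r3: a→r2, b→r2, c→r2.
Exploring the product automaton R × S from the start pair (r0, p0), following both machines on each input symbol, reaches 11 state pairs: (r0, p0), (r1, p2), (r1, p4), (r2, p5), (r2, p0), (r3, p2), (r2, p1), (r2, p3), (r3, p4), (r2, p2), (r2, p4).
R accepts in {r0, r1, r3} and S accepts in {p1}; no reachable pair has both components accepting, so no string drives both machines to acceptance simultaneously and L(R) ∩ L(S) = ∅.
So no string is accepted by both, and the intersection is empty.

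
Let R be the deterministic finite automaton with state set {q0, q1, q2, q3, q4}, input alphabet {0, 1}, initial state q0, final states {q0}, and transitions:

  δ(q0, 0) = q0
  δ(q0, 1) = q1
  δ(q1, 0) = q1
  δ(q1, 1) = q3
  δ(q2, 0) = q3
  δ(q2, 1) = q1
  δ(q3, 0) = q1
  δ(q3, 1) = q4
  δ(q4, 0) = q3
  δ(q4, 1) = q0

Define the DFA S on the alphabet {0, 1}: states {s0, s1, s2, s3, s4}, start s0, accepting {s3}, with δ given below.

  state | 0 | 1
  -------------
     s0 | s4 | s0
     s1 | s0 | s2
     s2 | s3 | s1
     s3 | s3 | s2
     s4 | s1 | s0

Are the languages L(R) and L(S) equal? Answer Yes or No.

The empty string ε is accepted by R but rejected by S.
So L(R) ≠ L(S).

No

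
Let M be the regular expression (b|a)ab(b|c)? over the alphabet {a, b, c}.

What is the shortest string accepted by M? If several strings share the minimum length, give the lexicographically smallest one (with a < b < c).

aab

By inspection of the expression, no string of length less than 3 matches, and aab is the lexicographically first match of length 3.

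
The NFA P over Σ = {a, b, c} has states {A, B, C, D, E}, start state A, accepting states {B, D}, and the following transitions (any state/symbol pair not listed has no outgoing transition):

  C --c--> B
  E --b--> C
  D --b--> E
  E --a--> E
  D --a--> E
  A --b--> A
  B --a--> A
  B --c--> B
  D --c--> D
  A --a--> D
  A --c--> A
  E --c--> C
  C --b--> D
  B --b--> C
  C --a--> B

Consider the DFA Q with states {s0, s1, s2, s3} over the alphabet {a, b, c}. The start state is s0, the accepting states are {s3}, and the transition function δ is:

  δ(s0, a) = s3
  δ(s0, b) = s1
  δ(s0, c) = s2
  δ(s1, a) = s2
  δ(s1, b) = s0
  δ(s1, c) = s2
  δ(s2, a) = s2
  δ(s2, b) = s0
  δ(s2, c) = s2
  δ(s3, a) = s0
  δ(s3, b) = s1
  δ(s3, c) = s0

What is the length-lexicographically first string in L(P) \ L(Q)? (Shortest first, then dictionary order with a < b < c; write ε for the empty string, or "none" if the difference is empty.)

ac

The string ac is accepted by P but not by Q.
No shorter string lies in the difference, and ac is the lexicographically first length-2 string in L(P) \ L(Q).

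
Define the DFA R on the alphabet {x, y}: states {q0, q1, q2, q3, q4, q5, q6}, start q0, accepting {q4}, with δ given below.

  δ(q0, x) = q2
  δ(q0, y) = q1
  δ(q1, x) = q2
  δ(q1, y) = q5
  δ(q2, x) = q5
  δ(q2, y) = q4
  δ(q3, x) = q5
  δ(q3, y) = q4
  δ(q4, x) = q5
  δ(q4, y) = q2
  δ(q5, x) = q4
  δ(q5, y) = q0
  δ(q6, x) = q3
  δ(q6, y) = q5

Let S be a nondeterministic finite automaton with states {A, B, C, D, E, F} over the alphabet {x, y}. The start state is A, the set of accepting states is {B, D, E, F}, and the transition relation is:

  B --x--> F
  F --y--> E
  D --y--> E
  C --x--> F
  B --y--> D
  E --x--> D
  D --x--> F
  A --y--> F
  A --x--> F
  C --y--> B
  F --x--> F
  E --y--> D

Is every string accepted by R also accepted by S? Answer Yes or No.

Exploring the product automaton R × S from the start pair (q0, A), following both machines on each input symbol, reaches 15 state pairs: (q0, A), (q2, F), (q1, F), (q5, F), (q4, E), (q5, E), (q4, F), (q0, E), (q5, D), (q2, D), (q4, D), (q0, D), (q2, E), (q1, D), (q1, E).
R accepts in {q4} and S accepts in {B, D, E, F}. The reachable pairs whose R-component is accepting are (q4, E), (q4, F), (q4, D); in each of them the S-component is accepting too, so the product for L(R) \ L(S) (R-component accepting, S-component rejecting) has no reachable accepting pair and the difference is empty.
Hence every string in L(R) is also in L(S).

Yes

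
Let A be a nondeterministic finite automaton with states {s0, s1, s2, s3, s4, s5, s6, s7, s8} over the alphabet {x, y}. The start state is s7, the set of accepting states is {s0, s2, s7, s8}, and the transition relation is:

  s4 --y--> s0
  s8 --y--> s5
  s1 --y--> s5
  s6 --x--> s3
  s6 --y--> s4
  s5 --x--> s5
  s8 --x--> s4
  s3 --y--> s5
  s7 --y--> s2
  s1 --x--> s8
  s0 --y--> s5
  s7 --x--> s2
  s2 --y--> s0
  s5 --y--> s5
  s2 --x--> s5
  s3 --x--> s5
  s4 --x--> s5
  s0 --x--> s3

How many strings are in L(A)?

5

The useful subgraph on states {s0, s2, s7} is acyclic, so L(A) is finite; the longest accepting path visits 3 useful states, giving maximum string length 2.
Counting accepting paths from s7 by length: 1 of length 0, 2 of length 1, 2 of length 2. Total 5.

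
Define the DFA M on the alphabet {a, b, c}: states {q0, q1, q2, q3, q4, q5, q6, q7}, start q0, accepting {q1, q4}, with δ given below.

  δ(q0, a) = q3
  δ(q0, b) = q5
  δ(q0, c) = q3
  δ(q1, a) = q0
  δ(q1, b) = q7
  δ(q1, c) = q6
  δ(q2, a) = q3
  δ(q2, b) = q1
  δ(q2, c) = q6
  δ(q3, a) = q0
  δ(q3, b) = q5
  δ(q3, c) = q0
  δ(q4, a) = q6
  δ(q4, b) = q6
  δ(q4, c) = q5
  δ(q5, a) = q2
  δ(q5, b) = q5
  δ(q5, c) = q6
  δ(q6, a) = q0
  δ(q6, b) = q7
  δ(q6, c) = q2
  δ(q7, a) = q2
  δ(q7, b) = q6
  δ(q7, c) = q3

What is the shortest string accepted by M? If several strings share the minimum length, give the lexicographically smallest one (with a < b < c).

bab

A breadth-first search from q0 reaches an accepting state first via the path q0 → q5 → q2 → q1 on input bab.
No string of length < 3 is accepted (BFS exhausts all shorter strings without reaching an accepting state), and bab is the lexicographically least accepting string of length 3.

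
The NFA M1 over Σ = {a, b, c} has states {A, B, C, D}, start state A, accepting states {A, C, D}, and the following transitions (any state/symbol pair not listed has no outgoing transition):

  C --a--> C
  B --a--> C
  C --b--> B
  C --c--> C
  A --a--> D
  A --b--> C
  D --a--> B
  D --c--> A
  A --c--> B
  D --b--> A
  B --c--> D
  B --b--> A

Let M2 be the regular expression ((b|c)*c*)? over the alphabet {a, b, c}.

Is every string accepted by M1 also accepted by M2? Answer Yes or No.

The string a is in L(M1) but not in L(M2).
So L(M1) ⊄ L(M2).

No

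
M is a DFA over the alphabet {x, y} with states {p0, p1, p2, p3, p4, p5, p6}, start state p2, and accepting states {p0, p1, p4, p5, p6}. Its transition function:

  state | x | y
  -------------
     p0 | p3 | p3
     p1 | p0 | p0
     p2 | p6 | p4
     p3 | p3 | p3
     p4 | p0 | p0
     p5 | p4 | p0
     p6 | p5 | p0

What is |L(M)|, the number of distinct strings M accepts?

The useful subgraph on states {p0, p2, p4, p5, p6} is acyclic, so L(M) is finite; the longest accepting path visits 5 useful states, giving maximum string length 4.
Counting accepting paths from p2 by length: 2 of length 1, 4 of length 2, 2 of length 3, 2 of length 4. Total 10.

10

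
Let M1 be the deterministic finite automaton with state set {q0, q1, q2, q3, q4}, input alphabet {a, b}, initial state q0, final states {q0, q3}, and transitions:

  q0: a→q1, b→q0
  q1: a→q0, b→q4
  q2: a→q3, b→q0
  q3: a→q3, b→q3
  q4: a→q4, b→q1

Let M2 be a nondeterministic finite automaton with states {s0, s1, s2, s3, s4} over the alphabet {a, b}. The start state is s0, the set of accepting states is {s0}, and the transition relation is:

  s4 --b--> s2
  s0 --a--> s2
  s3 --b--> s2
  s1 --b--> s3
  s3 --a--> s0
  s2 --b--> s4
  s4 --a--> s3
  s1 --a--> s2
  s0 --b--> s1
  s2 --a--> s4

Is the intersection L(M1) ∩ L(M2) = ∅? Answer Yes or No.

The empty string ε is accepted by both M1 and M2.
Hence L(M1) ∩ L(M2) ≠ ∅.

No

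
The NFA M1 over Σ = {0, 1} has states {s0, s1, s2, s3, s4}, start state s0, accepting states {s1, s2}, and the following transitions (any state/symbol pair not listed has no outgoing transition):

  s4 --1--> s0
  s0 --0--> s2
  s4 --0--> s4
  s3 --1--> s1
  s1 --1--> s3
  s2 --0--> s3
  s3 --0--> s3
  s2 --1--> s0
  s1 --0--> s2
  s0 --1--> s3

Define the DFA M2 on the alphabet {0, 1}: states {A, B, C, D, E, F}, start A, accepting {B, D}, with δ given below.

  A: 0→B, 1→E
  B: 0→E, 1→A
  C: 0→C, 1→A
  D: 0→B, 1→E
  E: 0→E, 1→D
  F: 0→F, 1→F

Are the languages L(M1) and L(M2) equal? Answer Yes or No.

Exploring the product automaton M1 × M2 from the start pair (s0, A), following both machines on each input symbol, reaches 4 state pairs: (s0, A), (s2, B), (s3, E), (s1, D).
M1 accepts in {s1, s2} and M2 accepts in {B, D}. In every reachable pair the two components are either both accepting — (s2, B), (s1, D) — or both non-accepting, so no string is accepted by exactly one of the machines: L(M1) \ L(M2) and L(M2) \ L(M1) are both empty.
Hence every string is accepted by M1 iff it is accepted by M2, and the two languages coincide.

Yes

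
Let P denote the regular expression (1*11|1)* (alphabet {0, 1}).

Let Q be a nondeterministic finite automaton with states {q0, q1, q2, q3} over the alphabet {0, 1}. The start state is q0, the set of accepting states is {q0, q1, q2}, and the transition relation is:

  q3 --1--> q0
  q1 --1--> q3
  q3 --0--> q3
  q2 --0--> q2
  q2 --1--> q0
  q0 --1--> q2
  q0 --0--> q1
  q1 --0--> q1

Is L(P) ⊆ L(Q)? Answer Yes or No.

Converting the expression P to a DFA (subset construction, then merging equivalent states) gives the minimal DFA with states {p0, p1}, start state p0, accepting states {p0} and transitions p0: 0→p1, 1→p0; p1: 0→p1, 1→p1.
Exploring the product automaton P × Q from the start pair (p0, q0), following both machines on each input symbol, reaches 6 state pairs: (p0, q0), (p1, q1), (p0, q2), (p1, q3), (p1, q2), (p1, q0).
P accepts in {p0} and Q accepts in {q0, q1, q2}. The reachable pairs whose P-component is accepting are (p0, q0), (p0, q2); in each of them the Q-component is accepting too, so the product for L(P) \ L(Q) (P-component accepting, Q-component rejecting) has no reachable accepting pair and the difference is empty.
Hence every string in L(P) is also in L(Q).

Yes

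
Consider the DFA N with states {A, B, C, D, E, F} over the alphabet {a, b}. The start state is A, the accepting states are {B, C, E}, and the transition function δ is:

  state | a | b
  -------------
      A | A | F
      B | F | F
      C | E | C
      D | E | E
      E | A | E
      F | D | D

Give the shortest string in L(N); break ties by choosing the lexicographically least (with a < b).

baa

A breadth-first search from A reaches an accepting state first via the path A → F → D → E on input baa.
No string of length < 3 is accepted (BFS exhausts all shorter strings without reaching an accepting state), and baa is the lexicographically least accepting string of length 3.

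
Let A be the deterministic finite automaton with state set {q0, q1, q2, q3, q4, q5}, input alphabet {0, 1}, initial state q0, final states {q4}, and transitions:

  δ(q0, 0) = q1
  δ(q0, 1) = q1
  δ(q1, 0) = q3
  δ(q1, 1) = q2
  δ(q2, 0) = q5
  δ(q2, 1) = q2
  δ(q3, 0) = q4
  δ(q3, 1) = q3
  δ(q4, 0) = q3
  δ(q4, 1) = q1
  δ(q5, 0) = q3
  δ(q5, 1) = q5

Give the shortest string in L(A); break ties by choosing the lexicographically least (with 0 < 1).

A breadth-first search from q0 reaches an accepting state first via the path q0 → q1 → q3 → q4 on input 000.
No string of length < 3 is accepted (BFS exhausts all shorter strings without reaching an accepting state), and 000 is the lexicographically least accepting string of length 3.

000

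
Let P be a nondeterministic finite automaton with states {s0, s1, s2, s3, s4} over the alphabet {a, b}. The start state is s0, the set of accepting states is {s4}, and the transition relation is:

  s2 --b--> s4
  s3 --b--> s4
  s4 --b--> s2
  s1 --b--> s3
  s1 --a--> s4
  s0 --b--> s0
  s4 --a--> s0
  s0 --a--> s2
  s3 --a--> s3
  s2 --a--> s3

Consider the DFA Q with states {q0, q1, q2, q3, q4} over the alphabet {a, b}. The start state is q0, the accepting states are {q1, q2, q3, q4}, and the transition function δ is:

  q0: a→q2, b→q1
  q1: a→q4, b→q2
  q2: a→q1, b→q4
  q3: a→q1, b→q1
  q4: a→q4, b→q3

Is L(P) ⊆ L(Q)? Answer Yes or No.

Yes

Exploring the product automaton P × Q from the start pair (s0, q0), following both machines on each input symbol, reaches 15 state pairs: (s0, q0), (s2, q2), (s0, q1), (s3, q1), (s4, q4), (s2, q4), (s0, q2), (s3, q4), (s4, q2), (s0, q4), (s2, q3), (s4, q3), (s2, q1), (s0, q3), (s4, q1).
P accepts in {s4} and Q accepts in {q1, q2, q3, q4}. The reachable pairs whose P-component is accepting are (s4, q4), (s4, q2), (s4, q3), (s4, q1); in each of them the Q-component is accepting too, so the product for L(P) \ L(Q) (P-component accepting, Q-component rejecting) has no reachable accepting pair and the difference is empty.
Hence every string in L(P) is also in L(Q).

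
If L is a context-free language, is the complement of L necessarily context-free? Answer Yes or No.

No

CFLs are closed under union, so if they were also closed under complement they would be closed under intersection by De Morgan (L₁ ∩ L₂ is the complement of the union of the complements). But {aⁿbⁿcᵐ} ∩ {aᵐbⁿcⁿ} = {aⁿbⁿcⁿ} is not context-free although both operands are.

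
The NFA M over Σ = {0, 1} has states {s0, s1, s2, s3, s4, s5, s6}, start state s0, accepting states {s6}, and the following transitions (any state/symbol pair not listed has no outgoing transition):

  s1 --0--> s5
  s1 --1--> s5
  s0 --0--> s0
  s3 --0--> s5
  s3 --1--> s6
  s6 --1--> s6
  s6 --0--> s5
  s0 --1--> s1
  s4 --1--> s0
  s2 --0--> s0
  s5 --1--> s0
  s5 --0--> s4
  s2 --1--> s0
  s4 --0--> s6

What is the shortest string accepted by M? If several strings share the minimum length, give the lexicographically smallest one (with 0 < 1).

1000

A breadth-first search from s0 reaches an accepting state first via the path s0 → s1 → s5 → s4 → s6 on input 1000.
No string of length < 4 is accepted (BFS exhausts all shorter strings without reaching an accepting state), and 1000 is the lexicographically least accepting string of length 4.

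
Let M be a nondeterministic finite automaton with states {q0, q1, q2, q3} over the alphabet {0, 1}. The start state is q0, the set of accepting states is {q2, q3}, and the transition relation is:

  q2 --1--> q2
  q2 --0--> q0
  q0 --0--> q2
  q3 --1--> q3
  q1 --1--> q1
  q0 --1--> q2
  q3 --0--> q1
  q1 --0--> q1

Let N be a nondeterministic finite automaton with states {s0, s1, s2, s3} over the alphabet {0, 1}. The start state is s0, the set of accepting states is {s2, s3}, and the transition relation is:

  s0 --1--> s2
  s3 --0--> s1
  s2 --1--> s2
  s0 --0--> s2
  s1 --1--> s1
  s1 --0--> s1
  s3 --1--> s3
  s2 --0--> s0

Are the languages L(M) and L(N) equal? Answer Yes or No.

Exploring the product automaton M × N from the start pair (q0, s0), following both machines on each input symbol, reaches 2 state pairs: (q0, s0), (q2, s2).
M accepts in {q2, q3} and N accepts in {s2, s3}. In every reachable pair the two components are either both accepting — (q2, s2) — or both non-accepting, so no string is accepted by exactly one of the machines: L(M) \ L(N) and L(N) \ L(M) are both empty.
Hence every string is accepted by M iff it is accepted by N, and the two languages coincide.

Yes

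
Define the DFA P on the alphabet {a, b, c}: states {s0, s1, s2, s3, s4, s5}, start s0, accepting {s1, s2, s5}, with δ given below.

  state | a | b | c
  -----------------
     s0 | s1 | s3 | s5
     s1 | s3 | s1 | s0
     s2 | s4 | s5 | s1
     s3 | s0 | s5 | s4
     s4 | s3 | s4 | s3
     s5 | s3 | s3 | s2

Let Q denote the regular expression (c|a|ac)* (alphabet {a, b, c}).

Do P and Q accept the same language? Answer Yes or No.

The string ab is accepted by P but rejected by Q.
So L(P) ≠ L(Q).

No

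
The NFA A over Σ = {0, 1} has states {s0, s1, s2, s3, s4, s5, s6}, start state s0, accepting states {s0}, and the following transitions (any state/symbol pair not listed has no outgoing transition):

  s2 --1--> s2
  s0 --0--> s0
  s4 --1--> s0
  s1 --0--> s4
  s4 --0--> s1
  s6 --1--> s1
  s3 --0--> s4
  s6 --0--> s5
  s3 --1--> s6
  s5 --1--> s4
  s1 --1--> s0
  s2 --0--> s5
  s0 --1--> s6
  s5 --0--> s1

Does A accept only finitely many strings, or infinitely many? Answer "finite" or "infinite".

State s0 is reachable from the start and can reach an accepting state, and it lies on the cycle s0 → s0.
Traversing that cycle any number of times yields accepted strings of unbounded length, so the language is infinite.

infinite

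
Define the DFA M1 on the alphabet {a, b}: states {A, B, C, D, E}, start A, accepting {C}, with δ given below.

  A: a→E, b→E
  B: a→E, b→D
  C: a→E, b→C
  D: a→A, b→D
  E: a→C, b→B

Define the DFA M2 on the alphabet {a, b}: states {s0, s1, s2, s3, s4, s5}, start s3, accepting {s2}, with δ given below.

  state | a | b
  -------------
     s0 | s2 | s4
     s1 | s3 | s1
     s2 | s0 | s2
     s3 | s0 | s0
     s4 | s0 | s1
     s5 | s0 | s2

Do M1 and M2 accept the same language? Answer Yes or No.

Exploring the product automaton M1 × M2 from the start pair (A, s3), following both machines on each input symbol, reaches 5 state pairs: (A, s3), (E, s0), (C, s2), (B, s4), (D, s1).
M1 accepts in {C} and M2 accepts in {s2}. In every reachable pair the two components are either both accepting — (C, s2) — or both non-accepting, so no string is accepted by exactly one of the machines: L(M1) \ L(M2) and L(M2) \ L(M1) are both empty.
Hence every string is accepted by M1 iff it is accepted by M2, and the two languages coincide.

Yes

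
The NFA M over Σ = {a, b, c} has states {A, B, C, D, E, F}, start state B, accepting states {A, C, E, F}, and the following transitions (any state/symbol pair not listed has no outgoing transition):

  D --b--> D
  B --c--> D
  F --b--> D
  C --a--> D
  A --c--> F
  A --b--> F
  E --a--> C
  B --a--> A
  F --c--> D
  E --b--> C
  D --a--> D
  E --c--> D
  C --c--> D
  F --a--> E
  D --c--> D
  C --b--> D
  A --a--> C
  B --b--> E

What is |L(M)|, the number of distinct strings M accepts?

13

The useful subgraph on states {A, B, C, E, F} is acyclic, so L(M) is finite; the longest accepting path visits 5 useful states, giving maximum string length 4.
Counting accepting paths from B by length: 2 of length 1, 5 of length 2, 2 of length 3, 4 of length 4. Total 13.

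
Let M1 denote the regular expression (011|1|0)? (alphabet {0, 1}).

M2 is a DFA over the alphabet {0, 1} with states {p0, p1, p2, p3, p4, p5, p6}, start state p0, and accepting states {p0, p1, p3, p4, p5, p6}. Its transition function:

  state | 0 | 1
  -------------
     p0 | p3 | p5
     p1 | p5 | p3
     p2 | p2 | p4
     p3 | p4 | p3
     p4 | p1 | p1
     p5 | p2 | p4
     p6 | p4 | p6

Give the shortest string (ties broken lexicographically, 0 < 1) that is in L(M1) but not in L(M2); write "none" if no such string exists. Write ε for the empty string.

none

Converting the expression M1 to a DFA (subset construction, then merging equivalent states) gives the minimal DFA with states {r0, r1, r2, r3, r4}, start state r0, accepting states {r0, r1, r2} and transitions r0: 0→r1, 1→r2; r1: 0→r3, 1→r4; r2: 0→r3, 1→r3; r3: 0→r3, 1→r3; r4: 0→r3, 1→r2.
Exploring the product automaton M1 × M2 from the start pair (r0, p0), following both machines on each input symbol, reaches 10 state pairs: (r0, p0), (r1, p3), (r2, p5), (r3, p4), (r4, p3), (r3, p2), (r3, p1), (r2, p3), (r3, p5), (r3, p3).
M1 accepts in {r0, r1, r2} and M2 accepts in {p0, p1, p3, p4, p5, p6}. The reachable pairs whose M1-component is accepting are (r0, p0), (r1, p3), (r2, p5), (r2, p3); in each of them the M2-component is accepting too, so the product for L(M1) \ L(M2) (M1-component accepting, M2-component rejecting) has no reachable accepting pair and the difference is empty.
So every string accepted by M1 is also accepted by M2: L(M1) \ L(M2) = ∅ and there is no such string.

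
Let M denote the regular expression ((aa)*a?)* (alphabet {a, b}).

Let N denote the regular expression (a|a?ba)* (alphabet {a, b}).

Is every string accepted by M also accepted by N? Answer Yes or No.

Converting the expression M to a DFA (subset construction, then merging equivalent states) gives the minimal DFA with states {m0, m1}, start state m0, accepting states {m0} and transitions m0: a→m0, b→m1; m1: a→m1, b→m1.
Converting the expression N to a DFA (subset construction, then merging equivalent states) gives the minimal DFA with states {n0, n1, n2}, start state n0, accepting states {n0} and transitions n0: a→n0, b→n1; n1: a→n0, b→n2; n2: a→n2, b→n2.
Exploring the product automaton M × N from the start pair (m0, n0), following both machines on each input symbol, reaches 4 state pairs: (m0, n0), (m1, n1), (m1, n0), (m1, n2).
M accepts in {m0} and N accepts in {n0}. The reachable pairs whose M-component is accepting are (m0, n0); in each of them the N-component is accepting too, so the product for L(M) \ L(N) (M-component accepting, N-component rejecting) has no reachable accepting pair and the difference is empty.
Hence every string in L(M) is also in L(N).

Yes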